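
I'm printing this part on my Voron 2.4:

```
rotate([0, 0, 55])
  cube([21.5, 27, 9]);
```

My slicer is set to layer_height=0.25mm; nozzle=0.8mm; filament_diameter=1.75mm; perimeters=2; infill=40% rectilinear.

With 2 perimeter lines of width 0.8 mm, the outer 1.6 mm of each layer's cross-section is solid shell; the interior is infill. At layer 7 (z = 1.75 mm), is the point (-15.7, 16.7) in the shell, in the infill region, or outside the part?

infill

At z = 1.75 mm: the 21.5×27 cube contributes its full rectangle; (whole slice rotated 55° about Z — lengths, areas and connectivity unchanged). Overall, the cross-section is a single solid region. Undo the 55° rotation: the query point maps to (4.675, 22.439) in the un-rotated model frame. The nearest boundary edge runs (21.50, 27.00)→(0.00, 27.00); distance from the point to it = 4.56 mm. The point is inside the cross-section and 4.56 mm from the nearest boundary — more than the 1.6 mm shell width (2 × 0.8), so it's in the infill interior.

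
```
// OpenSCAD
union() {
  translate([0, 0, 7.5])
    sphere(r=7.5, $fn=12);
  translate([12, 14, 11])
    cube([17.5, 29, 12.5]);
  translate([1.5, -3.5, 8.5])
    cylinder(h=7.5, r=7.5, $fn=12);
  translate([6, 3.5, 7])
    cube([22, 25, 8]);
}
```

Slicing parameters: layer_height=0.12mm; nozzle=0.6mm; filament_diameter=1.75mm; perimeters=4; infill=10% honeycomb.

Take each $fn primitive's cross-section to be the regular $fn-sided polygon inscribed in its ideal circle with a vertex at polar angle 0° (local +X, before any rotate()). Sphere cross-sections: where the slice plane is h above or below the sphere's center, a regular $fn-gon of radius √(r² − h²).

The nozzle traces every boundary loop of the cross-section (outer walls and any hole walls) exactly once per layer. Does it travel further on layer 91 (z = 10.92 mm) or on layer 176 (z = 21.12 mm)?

Layer 91 (z = 10.92): the sphere: section is a regular 12-gon, circumradius = √(r²−h²) = √(7.5²−3.42²) = 6.675 (perimeter = 2·12·6.675·sin(180°/12) = 41.46 mm); the cube at (12, 14) is absent (z outside [11, 23.5]); the r=7.5 cylinder at (1.5, -3.5) contributes a regular 12-gon of circumradius 7.5 (perimeter = 2·12·7.500·sin(180°/12) = 46.59 mm); the cube at (6, 3.5) (footprint 22×25) is included at this height (perimeter 94.00 mm); Combining (union): the regions partially overlap (shared area 97.90 mm²), so the edge portions inside another operand are dropped and the merged outline is re-measured after clipping — boundary = 145.99 mm. So its perimeter = 145.99 mm. Layer 176 (z = 21.12): the sphere is absent (|z−center|=13.620 > r=7.5); the cube at (12, 14) (footprint 17.5×29) is included at this height (perimeter 93.00 mm); the cylinder at (1.5, -3.5) is not intersected at this z (z outside [8.5, 16]); the cube at (6, 3.5) does not reach this height (z outside [7, 15]); Merging all regions: only the 17.5×29 cube at (12, 14) is present, so the union is just that shape — boundary = 93.00 mm. So its perimeter = 93.00 mm. Layer 91 is larger (145.99 vs 93.00 mm).

layer 91 (z = 10.92 mm)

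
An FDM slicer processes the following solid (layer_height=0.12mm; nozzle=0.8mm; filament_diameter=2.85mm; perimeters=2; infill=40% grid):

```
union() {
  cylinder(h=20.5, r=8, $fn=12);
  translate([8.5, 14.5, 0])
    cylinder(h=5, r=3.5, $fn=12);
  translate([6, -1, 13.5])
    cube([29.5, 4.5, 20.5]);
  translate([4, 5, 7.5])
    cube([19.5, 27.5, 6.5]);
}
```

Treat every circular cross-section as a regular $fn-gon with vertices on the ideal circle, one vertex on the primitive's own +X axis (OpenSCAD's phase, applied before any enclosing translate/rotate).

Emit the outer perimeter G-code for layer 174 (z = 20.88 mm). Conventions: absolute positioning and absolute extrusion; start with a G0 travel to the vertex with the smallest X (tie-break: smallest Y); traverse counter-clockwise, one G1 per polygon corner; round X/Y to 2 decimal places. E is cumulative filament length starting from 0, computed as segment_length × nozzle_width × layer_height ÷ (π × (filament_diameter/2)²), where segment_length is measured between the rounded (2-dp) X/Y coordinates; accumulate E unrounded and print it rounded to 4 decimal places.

At z = 20.88 mm: the cylinder is not intersected at this z (z outside [0, 20.5]); the cylinder at (8.5, 14.5) does not reach this height (z outside [0, 5]); the cube at (6, -1) is present — its section is the full 29.5×4.5 rectangle; the cube at (4, 5) does not reach this height (z outside [7.5, 14]); Merging all regions: only the 29.5×4.5 cube at (6, -1) is present, so the union is just that shape — 1 connected region. The outline is a single polygon with 4 vertices. Extrusion per mm of travel: 0.8 × 0.12 / (π × 1.425²) = 0.015048. Accumulating E over each segment gives final E = 1.0233.

G0 X6.00 Y-1.00 Z20.88
G1 X35.50 Y-1.00 E0.4439
G1 X35.50 Y3.50 E0.5116
G1 X6.00 Y3.50 E0.9556
G1 X6.00 Y-1.00 E1.0233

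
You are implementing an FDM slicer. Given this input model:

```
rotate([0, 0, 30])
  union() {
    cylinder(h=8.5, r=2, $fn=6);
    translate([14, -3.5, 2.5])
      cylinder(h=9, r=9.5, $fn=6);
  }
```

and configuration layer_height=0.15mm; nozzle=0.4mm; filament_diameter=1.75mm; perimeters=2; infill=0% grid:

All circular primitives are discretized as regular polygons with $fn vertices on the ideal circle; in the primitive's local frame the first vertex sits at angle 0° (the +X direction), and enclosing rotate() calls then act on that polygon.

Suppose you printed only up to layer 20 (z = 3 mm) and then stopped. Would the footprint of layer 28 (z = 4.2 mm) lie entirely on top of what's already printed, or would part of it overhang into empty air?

entirely on top

Compare the two slices. At z = 3: the r=2 cylinder contributes a regular 6-gon of circumradius 2 (area = (6/2)·2.000²·sin(360°/6) = 10.39 mm²); the r=9.5 cylinder at (14, -3.5) contributes a regular 6-gon of circumradius 9.5 (area = (6/2)·9.500²·sin(360°/6) = 234.48 mm²); Combining (union): the 2 present regions are separate (no shared area or edge), so areas and boundary lengths simply add and each stays a separate island — area = 244.87 mm²; (whole slice rotated 30° about Z — lengths, areas and connectivity unchanged). At z = 4.2: the r=2 cylinder gives a regular 6-gon of circumradius 2 (constant along its height) (area = (6/2)·2.000²·sin(360°/6) = 10.39 mm²); the cylinder at (14, -3.5): section is a regular 6-gon, circumradius r=9.5 (area = (6/2)·9.500²·sin(360°/6) = 234.48 mm²); Merging all regions: the 2 present regions are separate (no shared area or edge), so areas and boundary lengths simply add and each stays a separate island — area = 244.87 mm²; (whole slice rotated 30° about Z — lengths, areas and connectivity unchanged). Checking containment: the cross-section at z = 4.2 is a subset of the cross-section at z = 3.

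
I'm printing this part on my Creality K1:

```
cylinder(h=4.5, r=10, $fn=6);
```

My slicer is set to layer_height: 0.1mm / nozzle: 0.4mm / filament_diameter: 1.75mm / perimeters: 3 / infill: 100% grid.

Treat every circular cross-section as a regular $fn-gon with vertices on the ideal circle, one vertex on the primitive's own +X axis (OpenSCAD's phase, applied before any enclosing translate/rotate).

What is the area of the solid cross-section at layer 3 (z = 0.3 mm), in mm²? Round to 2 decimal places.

259.81 mm²

At z = 0.3 mm: the r=10 cylinder contributes a regular 6-gon of circumradius 10 (area = (6/2)·10.000²·sin(360°/6) = 259.81 mm²). Overall, the cross-section is a single solid region. Net area = 259.81 mm².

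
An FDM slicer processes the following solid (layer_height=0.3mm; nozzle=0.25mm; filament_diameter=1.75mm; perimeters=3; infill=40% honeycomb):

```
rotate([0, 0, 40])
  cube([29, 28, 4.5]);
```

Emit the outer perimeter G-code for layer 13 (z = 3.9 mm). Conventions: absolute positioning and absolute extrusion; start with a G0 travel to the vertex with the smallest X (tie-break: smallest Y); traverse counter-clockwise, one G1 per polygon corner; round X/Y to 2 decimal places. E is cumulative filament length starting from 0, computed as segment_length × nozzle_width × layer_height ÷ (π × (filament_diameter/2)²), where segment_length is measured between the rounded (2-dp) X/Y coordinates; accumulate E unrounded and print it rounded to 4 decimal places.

G0 X-18.00 Y21.45 Z3.90
G1 X0.00 Y0.00 E0.8731
G1 X22.22 Y18.64 E1.7775
G1 X4.22 Y40.09 E2.6506
G1 X-18.00 Y21.45 E3.5550

At z = 3.9 mm: the cube is present — its section is the full 29×28 rectangle; (rotated 40° about Z; rotation is an isometry so areas/perimeters/island counts are preserved). The outline is a single polygon with 4 vertices. Extrusion per mm of travel: 0.25 × 0.3 / (π × 0.875²) = 0.031181. Accumulating E over each segment gives final E = 3.5550.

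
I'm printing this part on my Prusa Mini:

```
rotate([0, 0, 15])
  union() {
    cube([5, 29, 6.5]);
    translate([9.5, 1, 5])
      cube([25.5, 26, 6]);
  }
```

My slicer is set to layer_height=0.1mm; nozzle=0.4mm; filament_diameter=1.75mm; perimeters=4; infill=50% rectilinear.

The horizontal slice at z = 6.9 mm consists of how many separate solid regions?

At z = 6.9 mm: the cube is absent (z outside [0, 6.5]); the 25.5×26 cube at (9.5, 1) contributes its full rectangle; Combining (union): only the 25.5×26 cube at (9.5, 1) is present, so the union is just that shape — 1 connected region; (rotated 15° about Z; rotation is an isometry so areas/perimeters/island counts are preserved). The result has 1 disconnected region.

1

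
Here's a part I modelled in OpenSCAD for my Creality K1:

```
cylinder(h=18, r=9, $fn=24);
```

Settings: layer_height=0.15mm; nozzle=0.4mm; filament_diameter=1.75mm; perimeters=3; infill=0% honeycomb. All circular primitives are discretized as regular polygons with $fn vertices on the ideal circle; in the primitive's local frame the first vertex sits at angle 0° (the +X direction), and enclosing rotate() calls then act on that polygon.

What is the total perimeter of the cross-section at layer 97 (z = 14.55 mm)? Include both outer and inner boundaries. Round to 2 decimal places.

56.39 mm

At z = 14.55 mm: the r=9 cylinder contributes a regular 24-gon of circumradius 9 (perimeter = 2·24·9.000·sin(180°/24) = 56.39 mm). Overall, the cross-section is a single solid region. Total boundary length (outer) = 56.39 mm.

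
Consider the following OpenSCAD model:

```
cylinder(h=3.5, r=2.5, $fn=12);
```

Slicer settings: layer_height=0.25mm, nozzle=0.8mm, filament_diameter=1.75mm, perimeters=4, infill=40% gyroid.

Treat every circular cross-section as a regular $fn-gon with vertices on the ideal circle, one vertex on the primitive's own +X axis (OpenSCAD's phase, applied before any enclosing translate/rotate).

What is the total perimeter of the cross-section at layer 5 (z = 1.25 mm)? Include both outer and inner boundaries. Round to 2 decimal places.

At z = 1.25 mm: the cylinder: section is a regular 12-gon, circumradius r=2.5 (perimeter = 2·12·2.500·sin(180°/12) = 15.53 mm). Overall, the cross-section is a single solid region. Total boundary length (outer) = 15.53 mm.

15.53 mm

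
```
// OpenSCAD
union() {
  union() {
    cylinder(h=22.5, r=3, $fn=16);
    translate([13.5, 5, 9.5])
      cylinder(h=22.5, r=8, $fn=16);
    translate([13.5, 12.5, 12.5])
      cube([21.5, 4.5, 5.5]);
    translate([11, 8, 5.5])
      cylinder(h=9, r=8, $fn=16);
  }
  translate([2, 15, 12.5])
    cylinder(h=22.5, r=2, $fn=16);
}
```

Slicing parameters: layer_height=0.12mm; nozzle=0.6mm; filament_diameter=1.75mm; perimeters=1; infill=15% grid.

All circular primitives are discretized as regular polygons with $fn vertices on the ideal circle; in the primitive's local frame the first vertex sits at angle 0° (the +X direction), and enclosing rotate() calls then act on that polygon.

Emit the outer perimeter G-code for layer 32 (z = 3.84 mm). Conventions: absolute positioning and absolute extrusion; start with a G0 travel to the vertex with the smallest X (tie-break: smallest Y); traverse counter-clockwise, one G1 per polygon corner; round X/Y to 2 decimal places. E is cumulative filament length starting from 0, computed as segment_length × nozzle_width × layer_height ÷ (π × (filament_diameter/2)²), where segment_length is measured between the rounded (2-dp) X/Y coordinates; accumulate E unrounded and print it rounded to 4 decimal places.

At z = 3.84 mm: the r=3 cylinder gives a regular 16-gon of circumradius 3 (constant along its height); the cylinder at (13.5, 5) does not reach this height (z outside [9.5, 32]); the cube at (13.5, 12.5) is not intersected at this z (z outside [12.5, 18]); the cylinder at (11, 8) is not intersected at this z (z outside [5.5, 14.5]); Combining (union): only the r=3 cylinder is present, so the union is just that shape — 1 connected region; the cylinder at (2, 15) is not intersected at this z (z outside [12.5, 35]); Merging all regions: only the result so far is present, so the union is just that shape — 1 connected region. The outline is a single polygon with 16 vertices. Extrusion per mm of travel: 0.6 × 0.12 / (π × 0.875²) = 0.029934. Accumulating E over each segment gives final E = 0.5605.

G0 X-3.00 Y0.00 Z3.84
G1 X-2.77 Y-1.15 E0.0351
G1 X-2.12 Y-2.12 E0.0701
G1 X-1.15 Y-2.77 E0.1050
G1 X0.00 Y-3.00 E0.1401
G1 X1.15 Y-2.77 E0.1752
G1 X2.12 Y-2.12 E0.2102
G1 X2.77 Y-1.15 E0.2451
G1 X3.00 Y0.00 E0.2802
G1 X2.77 Y1.15 E0.3153
G1 X2.12 Y2.12 E0.3503
G1 X1.15 Y2.77 E0.3852
G1 X0.00 Y3.00 E0.4204
G1 X-1.15 Y2.77 E0.4555
G1 X-2.12 Y2.12 E0.4904
G1 X-2.77 Y1.15 E0.5254
G1 X-3.00 Y0.00 E0.5605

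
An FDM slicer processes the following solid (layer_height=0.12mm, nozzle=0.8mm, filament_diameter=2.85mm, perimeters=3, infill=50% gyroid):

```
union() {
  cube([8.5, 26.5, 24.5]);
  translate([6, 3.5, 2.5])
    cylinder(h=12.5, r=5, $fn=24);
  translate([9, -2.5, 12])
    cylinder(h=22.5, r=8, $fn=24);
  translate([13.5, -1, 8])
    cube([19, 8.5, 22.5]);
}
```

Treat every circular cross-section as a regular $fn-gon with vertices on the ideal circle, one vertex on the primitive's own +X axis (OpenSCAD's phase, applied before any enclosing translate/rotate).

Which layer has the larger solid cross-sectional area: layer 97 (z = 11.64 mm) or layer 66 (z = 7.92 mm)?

layer 97 (z = 11.64 mm)

Layer 97 (z = 11.64): the cube (footprint 8.5×26.5) is included at this height (area 225.25 mm²); the r=5 cylinder at (6, 3.5) gives a regular 24-gon of circumradius 5 (constant along its height) (area = (24/2)·5.000²·sin(360°/24) = 77.65 mm²); the cylinder at (9, -2.5) is absent (z outside [12, 34.5]); the cube at (13.5, -1) (footprint 19×8.5) is included at this height (area 161.50 mm²); Taking the union: the regions partially overlap — summed areas 464.40 mm² minus the doubly-counted overlap 55.87 mm² gives 408.52 mm² — area = 408.52 mm². So its area = 408.52 mm². Layer 66 (z = 7.92): the cube is present — its section is the full 8.5×26.5 rectangle (area 225.25 mm²); the cylinder at (6, 3.5): section is a regular 24-gon, circumradius r=5 (area = (24/2)·5.000²·sin(360°/24) = 77.65 mm²); the cylinder at (9, -2.5) is not intersected at this z (z outside [12, 34.5]); the cube at (13.5, -1) does not reach this height (z outside [8, 30.5]); Combining (union): the regions partially overlap — summed areas 302.90 mm² minus the doubly-counted overlap 55.87 mm² gives 247.02 mm² — area = 247.02 mm². So its area = 247.02 mm². Layer 97 is larger (408.52 vs 247.02 mm²).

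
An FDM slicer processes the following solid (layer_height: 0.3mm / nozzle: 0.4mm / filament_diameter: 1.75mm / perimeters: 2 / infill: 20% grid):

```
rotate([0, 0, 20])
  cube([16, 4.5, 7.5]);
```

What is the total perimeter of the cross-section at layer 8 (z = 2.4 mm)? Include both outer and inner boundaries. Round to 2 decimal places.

At z = 2.4 mm: the cube is present — its section is the full 16×4.5 rectangle (perimeter 41.00 mm); (whole slice rotated 20° about Z — lengths, areas and connectivity unchanged). Overall, the cross-section is a single solid region. Total boundary length (outer) = 41.00 mm.

41.00 mm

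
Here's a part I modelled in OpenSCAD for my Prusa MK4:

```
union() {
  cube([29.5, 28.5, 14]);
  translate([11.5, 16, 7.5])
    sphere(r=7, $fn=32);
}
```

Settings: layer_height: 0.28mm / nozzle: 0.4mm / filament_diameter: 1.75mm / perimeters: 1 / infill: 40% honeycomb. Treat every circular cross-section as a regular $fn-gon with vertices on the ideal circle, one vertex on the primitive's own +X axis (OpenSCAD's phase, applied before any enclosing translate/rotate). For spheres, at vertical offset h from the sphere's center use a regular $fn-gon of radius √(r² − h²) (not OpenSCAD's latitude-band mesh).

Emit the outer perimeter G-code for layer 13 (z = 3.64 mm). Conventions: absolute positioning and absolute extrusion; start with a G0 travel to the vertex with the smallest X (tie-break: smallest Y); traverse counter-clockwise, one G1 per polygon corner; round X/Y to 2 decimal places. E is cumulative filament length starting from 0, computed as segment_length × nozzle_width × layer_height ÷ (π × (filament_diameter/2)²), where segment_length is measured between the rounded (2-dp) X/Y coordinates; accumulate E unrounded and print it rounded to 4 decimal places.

At z = 3.64 mm: the cube is present — its section is the full 29.5×28.5 rectangle; the r=7 sphere at (11.5, 16) slices to a regular 32-gon of circumradius 5.840 (√(r²−h²) with h=3.86 from center); Merging all regions: the r=7 sphere at (11.5, 16) lies entirely inside the 29.5×28.5 cube, so the union is just the 29.5×28.5 cube — 1 connected region. The outline is a single polygon with 4 vertices. Extrusion per mm of travel: 0.4 × 0.28 / (π × 0.875²) = 0.046564. Accumulating E over each segment gives final E = 5.4014.

G0 X0.00 Y0.00 Z3.64
G1 X29.50 Y0.00 E1.3736
G1 X29.50 Y28.50 E2.7007
G1 X0.00 Y28.50 E4.0744
G1 X0.00 Y0.00 E5.4014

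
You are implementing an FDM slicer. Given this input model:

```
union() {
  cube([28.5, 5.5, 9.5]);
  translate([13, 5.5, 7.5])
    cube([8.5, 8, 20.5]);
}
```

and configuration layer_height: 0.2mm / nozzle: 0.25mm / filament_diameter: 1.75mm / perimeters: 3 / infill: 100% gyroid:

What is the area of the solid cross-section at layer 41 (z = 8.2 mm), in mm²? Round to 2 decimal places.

224.75 mm²

At z = 8.2 mm: the 28.5×5.5 cube contributes its full rectangle (area 156.75 mm²); the cube at (13, 5.5) (footprint 8.5×8) is included at this height (area 68.00 mm²); Taking the union: the 2 present regions share edge segments without overlapping in area, so areas simply add but the touching pieces fuse into one outline (the shared edge portions become interior and drop out of the boundary) — area = 224.75 mm². Overall, the cross-section is a single solid region. Net area = 224.75 mm².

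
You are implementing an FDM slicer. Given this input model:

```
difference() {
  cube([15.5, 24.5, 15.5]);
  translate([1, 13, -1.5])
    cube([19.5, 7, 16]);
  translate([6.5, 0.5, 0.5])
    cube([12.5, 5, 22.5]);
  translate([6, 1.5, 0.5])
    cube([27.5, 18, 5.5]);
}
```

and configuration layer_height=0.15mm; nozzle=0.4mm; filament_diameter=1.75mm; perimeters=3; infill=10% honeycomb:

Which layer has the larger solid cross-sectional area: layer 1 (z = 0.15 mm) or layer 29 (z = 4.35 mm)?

Layer 1 (z = 0.15): the cube is present — its section is the full 15.5×24.5 rectangle (area 379.75 mm²); the cube at (1, 13) (footprint 19.5×7) is included at this height (area 136.50 mm²); the cube at (6.5, 0.5) is not intersected at this z (z outside [0.5, 23]); the cube at (6, 1.5) does not reach this height (z outside [0.5, 6]); After the difference (first − rest): starting from the 15.5×24.5 cube (379.75 mm²), the 19.5×7 cube at (1, 13) partially overlaps it — only the 101.50 mm² overlap (of its 136.50 mm²) is removed, clipping the outline — area = 278.25 mm². So its area = 278.25 mm². Layer 29 (z = 4.35): the cube (footprint 15.5×24.5) is included at this height (area 379.75 mm²); the cube at (1, 13) (footprint 19.5×7) is included at this height (area 136.50 mm²); the cube at (6.5, 0.5) is present — its section is the full 12.5×5 rectangle (area 62.50 mm²); the cube at (6, 1.5) is present — its section is the full 27.5×18 rectangle (area 495.00 mm²); Taking the first minus the rest: starting from the 15.5×24.5 cube (379.75 mm²), the 19.5×7 cube at (1, 13) partially overlaps it — only the 101.50 mm² overlap (of its 136.50 mm²) is removed, clipping the outline; the 12.5×5 cube at (6.5, 0.5) partially overlaps it — only the 45.00 mm² overlap (of its 62.50 mm²) is removed, clipping the outline; the 27.5×18 cube at (6, 1.5) partially overlaps it — only the 73.25 mm² overlap (of its 495.00 mm²) is removed, clipping the outline — area = 160.00 mm². So its area = 160.00 mm². Layer 1 is larger (278.25 vs 160.00 mm²).

layer 1 (z = 0.15 mm)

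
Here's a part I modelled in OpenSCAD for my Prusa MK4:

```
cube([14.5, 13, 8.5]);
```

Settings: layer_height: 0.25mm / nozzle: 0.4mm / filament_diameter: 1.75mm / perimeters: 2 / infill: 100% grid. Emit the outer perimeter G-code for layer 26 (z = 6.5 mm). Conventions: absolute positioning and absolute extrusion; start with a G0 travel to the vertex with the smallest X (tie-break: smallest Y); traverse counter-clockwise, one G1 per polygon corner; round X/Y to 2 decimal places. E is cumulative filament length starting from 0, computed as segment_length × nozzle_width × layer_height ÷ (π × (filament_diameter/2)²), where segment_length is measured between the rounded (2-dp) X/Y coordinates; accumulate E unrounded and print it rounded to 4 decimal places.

At z = 6.5 mm: the 14.5×13 cube contributes its full rectangle. The outline is a single polygon with 4 vertices. Extrusion per mm of travel: 0.4 × 0.25 / (π × 0.875²) = 0.041575. Accumulating E over each segment gives final E = 2.2866.

G0 X0.00 Y0.00 Z6.50
G1 X14.50 Y0.00 E0.6028
G1 X14.50 Y13.00 E1.1433
G1 X0.00 Y13.00 E1.7462
G1 X0.00 Y0.00 E2.2866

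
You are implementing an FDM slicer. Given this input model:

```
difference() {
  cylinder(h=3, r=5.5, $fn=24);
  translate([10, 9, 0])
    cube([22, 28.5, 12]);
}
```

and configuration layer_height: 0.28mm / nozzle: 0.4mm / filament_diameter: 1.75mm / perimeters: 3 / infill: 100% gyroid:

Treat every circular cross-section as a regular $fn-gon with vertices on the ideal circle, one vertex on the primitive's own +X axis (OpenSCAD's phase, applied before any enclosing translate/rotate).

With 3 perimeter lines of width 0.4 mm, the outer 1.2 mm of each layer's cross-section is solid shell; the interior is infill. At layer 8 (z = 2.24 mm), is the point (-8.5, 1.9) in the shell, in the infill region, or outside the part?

outside

At z = 2.24 mm: the r=5.5 cylinder contributes a regular 24-gon of circumradius 5.5; the 22×28.5 cube at (10, 9) contributes its full rectangle; Subtracting the remaining from the first: starting from the r=5.5 cylinder, the 22×28.5 cube at (10, 9) misses the remaining region (no effect) — 1 connected region. Overall, the cross-section is a single solid region. The nearest boundary edge runs (-5.50, 0.00)→(-5.31, 1.42); distance from the point to it = 3.22 mm. The point is not inside any of the regions above, so it lies outside the cross-section (3.22 mm from the nearest boundary).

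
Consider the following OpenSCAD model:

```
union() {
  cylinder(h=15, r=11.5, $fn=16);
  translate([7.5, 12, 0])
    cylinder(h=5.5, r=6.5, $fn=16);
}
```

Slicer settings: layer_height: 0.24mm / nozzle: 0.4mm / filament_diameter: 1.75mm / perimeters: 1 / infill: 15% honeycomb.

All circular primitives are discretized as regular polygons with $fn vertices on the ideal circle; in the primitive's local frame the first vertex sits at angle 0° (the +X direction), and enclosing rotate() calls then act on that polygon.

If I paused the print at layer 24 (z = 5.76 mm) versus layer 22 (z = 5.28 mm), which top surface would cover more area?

layer 22 (z = 5.28 mm)

Layer 24 (z = 5.76): the r=11.5 cylinder contributes a regular 16-gon of circumradius 11.5 (area = (16/2)·11.500²·sin(360°/16) = 404.88 mm²); the cylinder at (7.5, 12) does not reach this height (z outside [0, 5.5]); Merging all regions: only the r=11.5 cylinder is present, so the union is just that shape — area = 404.88 mm². So its area = 404.88 mm². Layer 22 (z = 5.28): the cylinder: section is a regular 16-gon, circumradius r=11.5 (area = (16/2)·11.500²·sin(360°/16) = 404.88 mm²); the cylinder at (7.5, 12): section is a regular 16-gon, circumradius r=6.5 (area = (16/2)·6.500²·sin(360°/16) = 129.35 mm²); Taking the union: the regions partially overlap — summed areas 534.23 mm² minus the doubly-counted overlap 25.00 mm² gives 509.23 mm² — area = 509.23 mm². So its area = 509.23 mm². Layer 22 is larger (509.23 vs 404.88 mm²).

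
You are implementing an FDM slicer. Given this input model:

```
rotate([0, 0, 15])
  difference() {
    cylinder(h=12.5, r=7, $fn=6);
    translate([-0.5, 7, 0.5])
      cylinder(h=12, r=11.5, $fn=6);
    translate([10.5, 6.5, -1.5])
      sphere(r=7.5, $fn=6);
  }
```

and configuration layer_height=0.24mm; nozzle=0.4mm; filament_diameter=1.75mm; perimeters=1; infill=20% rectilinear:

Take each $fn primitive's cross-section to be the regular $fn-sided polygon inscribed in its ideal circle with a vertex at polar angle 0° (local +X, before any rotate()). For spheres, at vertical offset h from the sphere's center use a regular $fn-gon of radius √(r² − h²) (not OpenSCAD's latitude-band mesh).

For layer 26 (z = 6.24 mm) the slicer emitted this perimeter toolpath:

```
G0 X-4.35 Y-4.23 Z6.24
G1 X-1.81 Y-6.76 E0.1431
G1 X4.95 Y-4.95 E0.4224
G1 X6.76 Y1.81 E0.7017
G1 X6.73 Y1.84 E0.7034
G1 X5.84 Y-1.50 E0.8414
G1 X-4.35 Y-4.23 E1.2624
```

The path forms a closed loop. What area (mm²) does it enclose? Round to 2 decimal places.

Apply the shoelace formula to the sequence of (X, Y) vertices; enclosed area = 27.39 mm².

27.39 mm²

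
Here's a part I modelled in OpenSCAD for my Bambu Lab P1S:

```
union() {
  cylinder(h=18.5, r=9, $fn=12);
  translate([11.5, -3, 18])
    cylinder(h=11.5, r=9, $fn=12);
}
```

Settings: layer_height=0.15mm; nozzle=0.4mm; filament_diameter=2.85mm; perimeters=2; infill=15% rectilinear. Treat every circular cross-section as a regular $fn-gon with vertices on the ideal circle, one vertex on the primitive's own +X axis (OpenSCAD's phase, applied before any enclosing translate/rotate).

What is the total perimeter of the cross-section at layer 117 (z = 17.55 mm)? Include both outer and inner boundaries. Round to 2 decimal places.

At z = 17.55 mm: the cylinder: section is a regular 12-gon, circumradius r=9 (perimeter = 2·12·9.000·sin(180°/12) = 55.90 mm); the cylinder at (11.5, -3) is absent (z outside [18, 29.5]); Combining (union): only the r=9 cylinder is present, so the union is just that shape — boundary = 55.90 mm. Overall, the cross-section is a single solid region. Total boundary length (outer) = 55.90 mm.

55.90 mm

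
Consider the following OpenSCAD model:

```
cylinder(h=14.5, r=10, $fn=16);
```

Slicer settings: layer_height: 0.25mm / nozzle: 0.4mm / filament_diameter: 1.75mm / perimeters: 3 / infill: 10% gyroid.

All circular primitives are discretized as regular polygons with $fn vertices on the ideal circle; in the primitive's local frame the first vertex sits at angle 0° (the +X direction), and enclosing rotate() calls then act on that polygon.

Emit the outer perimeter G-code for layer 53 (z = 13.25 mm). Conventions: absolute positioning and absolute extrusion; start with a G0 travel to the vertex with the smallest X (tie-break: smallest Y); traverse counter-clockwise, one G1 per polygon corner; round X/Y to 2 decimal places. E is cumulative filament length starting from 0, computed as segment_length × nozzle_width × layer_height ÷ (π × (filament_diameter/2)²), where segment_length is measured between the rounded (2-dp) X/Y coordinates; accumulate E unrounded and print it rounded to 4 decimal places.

At z = 13.25 mm: the cylinder: section is a regular 16-gon, circumradius r=10. The outline is a single polygon with 16 vertices. Extrusion per mm of travel: 0.4 × 0.25 / (π × 0.875²) = 0.041575. Accumulating E over each segment gives final E = 2.5957.

G0 X-10.00 Y0.00 Z13.25
G1 X-9.24 Y-3.83 E0.1623
G1 X-7.07 Y-7.07 E0.3245
G1 X-3.83 Y-9.24 E0.4866
G1 X0.00 Y-10.00 E0.6489
G1 X3.83 Y-9.24 E0.8113
G1 X7.07 Y-7.07 E0.9734
G1 X9.24 Y-3.83 E1.1355
G1 X10.00 Y0.00 E1.2978
G1 X9.24 Y3.83 E1.4602
G1 X7.07 Y7.07 E1.6223
G1 X3.83 Y9.24 E1.7844
G1 X0.00 Y10.00 E1.9468
G1 X-3.83 Y9.24 E2.1091
G1 X-7.07 Y7.07 E2.2712
G1 X-9.24 Y3.83 E2.4334
G1 X-10.00 Y0.00 E2.5957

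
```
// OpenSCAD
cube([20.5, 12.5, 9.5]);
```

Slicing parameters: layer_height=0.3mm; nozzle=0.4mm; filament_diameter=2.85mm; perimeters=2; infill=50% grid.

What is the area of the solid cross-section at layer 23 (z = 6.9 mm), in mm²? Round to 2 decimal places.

256.25 mm²

At z = 6.9 mm: the cube is present — its section is the full 20.5×12.5 rectangle (area 256.25 mm²). Overall, the cross-section is a single solid region. Net area = 256.25 mm².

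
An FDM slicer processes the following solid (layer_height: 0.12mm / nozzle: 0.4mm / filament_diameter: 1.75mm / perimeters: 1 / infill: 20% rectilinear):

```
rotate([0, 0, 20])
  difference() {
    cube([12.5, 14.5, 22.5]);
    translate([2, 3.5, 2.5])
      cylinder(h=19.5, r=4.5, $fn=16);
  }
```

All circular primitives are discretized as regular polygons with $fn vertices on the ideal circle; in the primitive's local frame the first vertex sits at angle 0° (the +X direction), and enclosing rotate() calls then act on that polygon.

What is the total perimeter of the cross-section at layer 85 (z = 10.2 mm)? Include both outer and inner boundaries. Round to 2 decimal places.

55.02 mm

At z = 10.2 mm: the cube is present — its section is the full 12.5×14.5 rectangle (perimeter 54.00 mm); the r=4.5 cylinder at (2, 3.5) contributes a regular 16-gon of circumradius 4.5 (perimeter = 2·16·4.500·sin(180°/16) = 28.09 mm); After the difference (first − rest): starting from the 12.5×14.5 cube, the r=4.5 cylinder at (2, 3.5) partially overlaps it — only the 44.83 mm² overlap (of its 61.99 mm²) is removed, clipping the outline — boundary = 55.02 mm; (rotated 20° about Z; rotation is an isometry so areas/perimeters/island counts are preserved). Overall, the cross-section is a single solid region. Total boundary length (outer) = 55.02 mm.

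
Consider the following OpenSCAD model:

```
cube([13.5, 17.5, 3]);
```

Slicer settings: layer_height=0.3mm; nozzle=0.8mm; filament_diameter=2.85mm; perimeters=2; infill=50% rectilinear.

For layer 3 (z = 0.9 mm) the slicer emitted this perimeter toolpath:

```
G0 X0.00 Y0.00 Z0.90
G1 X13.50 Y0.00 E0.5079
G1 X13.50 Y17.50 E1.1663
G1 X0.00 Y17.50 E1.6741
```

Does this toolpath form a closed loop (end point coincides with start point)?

Start point (G0): (0.00, 0.00). End point (last G1): the path does not return to the start — open.

no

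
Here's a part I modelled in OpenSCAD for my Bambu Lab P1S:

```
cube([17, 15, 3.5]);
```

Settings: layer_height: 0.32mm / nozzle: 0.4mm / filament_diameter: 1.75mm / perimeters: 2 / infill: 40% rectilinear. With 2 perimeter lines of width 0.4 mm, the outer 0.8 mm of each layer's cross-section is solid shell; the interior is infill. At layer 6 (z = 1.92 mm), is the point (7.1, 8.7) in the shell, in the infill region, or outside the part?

infill

At z = 1.92 mm: the 17×15 cube contributes its full rectangle. Overall, the cross-section is a single solid region. The nearest boundary edge runs (17.00, 15.00)→(0.00, 15.00); distance from the point to it = 6.30 mm. The point is inside the cross-section and 6.30 mm from the nearest boundary — more than the 0.8 mm shell width (2 × 0.4), so it's in the infill interior.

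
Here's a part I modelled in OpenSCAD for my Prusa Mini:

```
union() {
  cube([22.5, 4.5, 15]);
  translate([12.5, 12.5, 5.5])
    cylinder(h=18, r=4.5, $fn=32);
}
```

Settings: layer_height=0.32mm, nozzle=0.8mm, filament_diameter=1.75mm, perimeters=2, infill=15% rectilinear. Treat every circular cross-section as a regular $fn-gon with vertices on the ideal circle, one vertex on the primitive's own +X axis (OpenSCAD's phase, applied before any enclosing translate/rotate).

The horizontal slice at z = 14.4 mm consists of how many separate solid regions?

At z = 14.4 mm: the 22.5×4.5 cube contributes its full rectangle; the r=4.5 cylinder at (12.5, 12.5) gives a regular 32-gon of circumradius 4.5 (constant along its height); Merging all regions: the 2 present regions are separate (no shared area or edge), so areas and boundary lengths simply add and each stays a separate island — 2 connected regions. The result has 2 disconnected regions.

2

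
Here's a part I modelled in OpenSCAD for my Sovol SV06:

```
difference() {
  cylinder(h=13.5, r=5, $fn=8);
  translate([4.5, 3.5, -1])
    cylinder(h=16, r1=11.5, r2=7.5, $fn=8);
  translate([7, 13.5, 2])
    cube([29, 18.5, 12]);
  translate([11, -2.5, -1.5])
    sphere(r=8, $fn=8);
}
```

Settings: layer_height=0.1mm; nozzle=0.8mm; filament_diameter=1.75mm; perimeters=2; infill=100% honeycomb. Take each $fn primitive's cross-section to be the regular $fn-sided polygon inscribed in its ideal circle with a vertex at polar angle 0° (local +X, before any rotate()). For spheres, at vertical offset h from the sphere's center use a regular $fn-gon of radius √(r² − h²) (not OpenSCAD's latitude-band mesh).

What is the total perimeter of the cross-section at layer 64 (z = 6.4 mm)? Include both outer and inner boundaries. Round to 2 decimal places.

19.03 mm

At z = 6.4 mm: the cylinder: section is a regular 8-gon, circumradius r=5 (perimeter = 2·8·5.000·sin(180°/8) = 30.61 mm); the cone at (4.5, 3.5) (r1=11.5→r2=7.5) has section circumradius 9.650 here — a regular 8-gon (perimeter = 2·8·9.650·sin(180°/8) = 59.09 mm); the cube at (7, 13.5) is present — its section is the full 29×18.5 rectangle (perimeter 95.00 mm); the r=8 sphere at (11, -2.5) contributes a regular 8-gon of circumradius √(8²−7.9²) = 1.261 (perimeter = 2·8·1.261·sin(180°/8) = 7.72 mm); Taking the first minus the rest: starting from the r=5 cylinder, the cone at (4.5, 3.5) partially overlaps it — only the 62.83 mm² overlap (of its 263.39 mm²) is removed, clipping the outline; the 29×18.5 cube at (7, 13.5) misses the remaining region (no effect); the r=8 sphere at (11, -2.5) misses the remaining region (no effect) — boundary = 19.03 mm. Overall, the cross-section is a single solid region. Total boundary length (outer) = 19.03 mm.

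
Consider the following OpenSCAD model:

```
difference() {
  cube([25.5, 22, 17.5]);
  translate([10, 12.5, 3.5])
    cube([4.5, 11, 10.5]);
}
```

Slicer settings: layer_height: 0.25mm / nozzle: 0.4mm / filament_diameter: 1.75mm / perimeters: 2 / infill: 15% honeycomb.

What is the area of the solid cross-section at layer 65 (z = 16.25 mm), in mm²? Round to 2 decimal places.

561.00 mm²

At z = 16.25 mm: the cube (footprint 25.5×22) is included at this height (area 561.00 mm²); the cube at (10, 12.5) does not reach this height (z outside [3.5, 14]); After the difference (first − rest): none of the subtracted shapes is present at this height, so the 25.5×22 cube is unchanged — area = 561.00 mm². Overall, the cross-section is a single solid region. Net area = 561.00 mm².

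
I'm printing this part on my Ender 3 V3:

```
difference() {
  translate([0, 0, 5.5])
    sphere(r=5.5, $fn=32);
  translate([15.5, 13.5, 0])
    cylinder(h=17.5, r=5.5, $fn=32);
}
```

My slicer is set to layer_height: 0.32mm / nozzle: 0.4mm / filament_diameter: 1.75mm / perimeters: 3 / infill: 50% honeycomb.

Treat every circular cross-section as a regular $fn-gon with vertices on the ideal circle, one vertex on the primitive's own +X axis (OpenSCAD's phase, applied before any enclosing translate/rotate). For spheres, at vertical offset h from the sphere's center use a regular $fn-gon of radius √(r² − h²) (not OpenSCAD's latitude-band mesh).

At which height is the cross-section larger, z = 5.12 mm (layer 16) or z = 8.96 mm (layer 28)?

Layer 16 (z = 5.12): the r=5.5 sphere contributes a regular 32-gon of circumradius √(5.5²−0.38²) = 5.487 (area = (32/2)·5.487²·sin(360°/32) = 93.97 mm²); the r=5.5 cylinder at (15.5, 13.5) contributes a regular 32-gon of circumradius 5.5 (area = (32/2)·5.500²·sin(360°/32) = 94.42 mm²); Taking the first minus the rest: starting from the r=5.5 sphere (93.97 mm²), the r=5.5 cylinder at (15.5, 13.5) misses the remaining region (no effect) — area = 93.97 mm². So its area = 93.97 mm². Layer 28 (z = 8.96): the sphere: section is a regular 32-gon, circumradius = √(r²−h²) = √(5.5²−3.46²) = 4.275 (area = (32/2)·4.275²·sin(360°/32) = 57.06 mm²); the r=5.5 cylinder at (15.5, 13.5) contributes a regular 32-gon of circumradius 5.5 (area = (32/2)·5.500²·sin(360°/32) = 94.42 mm²); Subtracting the remaining from the first: starting from the r=5.5 sphere (57.06 mm²), the r=5.5 cylinder at (15.5, 13.5) misses the remaining region (no effect) — area = 57.06 mm². So its area = 57.06 mm². Layer 16 is larger (93.97 vs 57.06 mm²).

layer 16 (z = 5.12 mm)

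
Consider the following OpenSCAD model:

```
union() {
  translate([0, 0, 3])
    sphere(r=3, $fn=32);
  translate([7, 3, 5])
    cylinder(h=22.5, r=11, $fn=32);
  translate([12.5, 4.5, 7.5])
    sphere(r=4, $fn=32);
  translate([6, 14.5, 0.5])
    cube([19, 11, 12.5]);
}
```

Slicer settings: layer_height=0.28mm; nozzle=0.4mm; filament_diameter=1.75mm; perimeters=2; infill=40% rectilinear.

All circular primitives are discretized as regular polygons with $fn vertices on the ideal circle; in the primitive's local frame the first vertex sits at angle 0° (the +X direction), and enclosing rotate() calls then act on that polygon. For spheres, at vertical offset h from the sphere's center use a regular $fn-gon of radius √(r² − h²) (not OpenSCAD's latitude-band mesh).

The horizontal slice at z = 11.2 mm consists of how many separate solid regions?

2

At z = 11.2 mm: the sphere is not intersected at this z (|z−center|=8.200 > r=3); the cylinder at (7, 3): section is a regular 32-gon, circumradius r=11; the sphere at (12.5, 4.5): section is a regular 32-gon, circumradius = √(r²−h²) = √(4²−3.7²) = 1.520; the cube at (6, 14.5) is present — its section is the full 19×11 rectangle; Merging all regions: the regions partially overlap (shared area 7.21 mm²), so overlapping operands fuse into one piece — 2 connected regions. The result has 2 disconnected regions.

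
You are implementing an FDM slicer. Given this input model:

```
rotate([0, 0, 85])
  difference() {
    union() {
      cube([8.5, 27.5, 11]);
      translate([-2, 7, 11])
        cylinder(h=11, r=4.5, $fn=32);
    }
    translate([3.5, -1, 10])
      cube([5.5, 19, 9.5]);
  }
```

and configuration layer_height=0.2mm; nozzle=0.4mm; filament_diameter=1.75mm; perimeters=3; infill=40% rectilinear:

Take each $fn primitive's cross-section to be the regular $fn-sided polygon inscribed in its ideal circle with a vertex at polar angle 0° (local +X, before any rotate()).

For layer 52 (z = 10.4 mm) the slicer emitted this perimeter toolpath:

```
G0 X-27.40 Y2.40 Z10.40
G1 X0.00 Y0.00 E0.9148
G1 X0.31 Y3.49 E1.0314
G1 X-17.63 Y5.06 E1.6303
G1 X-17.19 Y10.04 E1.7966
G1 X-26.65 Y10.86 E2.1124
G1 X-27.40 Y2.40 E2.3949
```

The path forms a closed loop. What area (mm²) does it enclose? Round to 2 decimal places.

143.78 mm²

Apply the shoelace formula to the sequence of (X, Y) vertices; enclosed area = 143.78 mm².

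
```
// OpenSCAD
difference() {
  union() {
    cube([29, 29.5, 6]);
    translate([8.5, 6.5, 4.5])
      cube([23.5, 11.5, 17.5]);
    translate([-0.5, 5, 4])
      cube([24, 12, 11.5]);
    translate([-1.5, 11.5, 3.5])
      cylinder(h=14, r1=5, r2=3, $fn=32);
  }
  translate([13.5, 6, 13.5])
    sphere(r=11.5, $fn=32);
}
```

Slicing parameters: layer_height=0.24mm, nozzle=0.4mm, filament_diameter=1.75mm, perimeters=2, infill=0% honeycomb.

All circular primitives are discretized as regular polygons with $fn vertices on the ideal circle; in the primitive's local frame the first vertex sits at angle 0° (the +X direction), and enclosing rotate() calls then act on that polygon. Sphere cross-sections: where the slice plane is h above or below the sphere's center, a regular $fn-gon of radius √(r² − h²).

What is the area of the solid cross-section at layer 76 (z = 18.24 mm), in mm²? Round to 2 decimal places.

At z = 18.24 mm: the cube does not reach this height (z outside [0, 6]); the cube at (8.5, 6.5) is present — its section is the full 23.5×11.5 rectangle (area 270.25 mm²); the cube at (-0.5, 5) is absent (z outside [4, 15.5]); the cone at (-1.5, 11.5) does not reach this height (z outside [3.5, 17.5]); Merging all regions: only the 23.5×11.5 cube at (8.5, 6.5) is present, so the union is just that shape — area = 270.25 mm²; the r=11.5 sphere at (13.5, 6) contributes a regular 32-gon of circumradius √(11.5²−4.74²) = 10.478 (area = (32/2)·10.478²·sin(360°/32) = 342.68 mm²); After the difference (first − rest): starting from the result so far (270.25 mm²), the r=11.5 sphere at (13.5, 6) partially overlaps it — only the 128.09 mm² overlap (of its 342.68 mm²) is removed, clipping the outline — area = 142.16 mm². Overall, the cross-section is a single solid region. Net area = 142.16 mm².

142.16 mm²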